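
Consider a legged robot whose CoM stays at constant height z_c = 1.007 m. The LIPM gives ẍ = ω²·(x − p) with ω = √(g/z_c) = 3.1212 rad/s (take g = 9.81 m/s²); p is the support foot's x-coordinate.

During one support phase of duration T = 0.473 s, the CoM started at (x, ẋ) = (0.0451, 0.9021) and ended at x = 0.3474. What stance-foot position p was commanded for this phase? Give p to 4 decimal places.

ωT = 3.1212·0.473 = 1.476328; cosh(ωT) = 2.302659, sinh(ωT) = 2.074184
x(T) = p + (x₀−p)·cosh(ωT) + (ẋ₀/ω)·sinh(ωT) ⇒ p·(1 − cosh) = x(T) − x₀·cosh − (ẋ₀/ω)·sinh
numerator   = 0.3474 − (0.0451)·2.302659 − (0.9021/3.1212)·2.074184 = -0.355938
denominator = 1 − 2.302659 = -1.302659
p = -0.355938 / -1.302659 = 0.2732

p = 0.2732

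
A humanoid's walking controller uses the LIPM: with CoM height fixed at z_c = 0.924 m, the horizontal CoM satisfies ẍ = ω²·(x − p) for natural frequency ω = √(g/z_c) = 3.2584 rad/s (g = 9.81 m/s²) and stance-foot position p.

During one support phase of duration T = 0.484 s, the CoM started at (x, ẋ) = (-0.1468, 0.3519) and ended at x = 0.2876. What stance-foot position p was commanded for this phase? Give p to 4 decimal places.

ωT = 3.2584·0.484 = 1.577066; cosh(ωT) = 2.523655, sinh(ωT) = 2.317075
x(T) = p + (x₀−p)·cosh(ωT) + (ẋ₀/ω)·sinh(ωT) ⇒ p·(1 − cosh) = x(T) − x₀·cosh − (ẋ₀/ω)·sinh
numerator   = 0.2876 − (-0.1468)·2.523655 − (0.3519/3.2584)·2.317075 = 0.407834
denominator = 1 − 2.523655 = -1.523655
p = 0.407834 / -1.523655 = -0.2677

p = -0.2677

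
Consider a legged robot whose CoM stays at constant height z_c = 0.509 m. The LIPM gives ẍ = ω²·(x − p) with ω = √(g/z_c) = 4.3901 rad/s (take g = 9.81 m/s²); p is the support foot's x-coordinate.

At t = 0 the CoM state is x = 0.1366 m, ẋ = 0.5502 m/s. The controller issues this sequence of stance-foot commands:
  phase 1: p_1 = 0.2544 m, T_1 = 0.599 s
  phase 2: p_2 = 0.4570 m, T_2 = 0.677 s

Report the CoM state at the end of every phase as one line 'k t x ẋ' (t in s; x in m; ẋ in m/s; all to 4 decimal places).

1 0.5990 0.2978 0.2676
2 1.2760 -0.5077 -4.1857

phase 1: p=0.2544, T=0.599, ωT=2.629670, cosh=6.970647, sinh=6.898544; start (x,ẋ)=(0.136600, 0.550200) → end (x,ẋ)=(0.297835, 0.267641)
phase 2: p=0.4570, T=0.677, ωT=2.972098, cosh=9.792023, sinh=9.740827; start (x,ẋ)=(0.297835, 0.267641) → end (x,ẋ)=(-0.507703, -4.185665)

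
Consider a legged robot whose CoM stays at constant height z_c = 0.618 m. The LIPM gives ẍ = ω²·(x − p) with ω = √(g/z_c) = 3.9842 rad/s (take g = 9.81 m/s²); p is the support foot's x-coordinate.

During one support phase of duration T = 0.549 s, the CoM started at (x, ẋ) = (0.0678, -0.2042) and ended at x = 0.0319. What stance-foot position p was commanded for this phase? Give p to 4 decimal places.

p = 0.0138

ωT = 3.9842·0.549 = 2.187326; cosh(ωT) = 4.511783, sinh(ωT) = 4.399567
x(T) = p + (x₀−p)·cosh(ωT) + (ẋ₀/ω)·sinh(ωT) ⇒ p·(1 − cosh) = x(T) − x₀·cosh − (ẋ₀/ω)·sinh
numerator   = 0.0319 − (0.0678)·4.511783 − (-0.2042/3.9842)·4.399567 = -0.048510
denominator = 1 − 4.511783 = -3.511783
p = -0.048510 / -3.511783 = 0.0138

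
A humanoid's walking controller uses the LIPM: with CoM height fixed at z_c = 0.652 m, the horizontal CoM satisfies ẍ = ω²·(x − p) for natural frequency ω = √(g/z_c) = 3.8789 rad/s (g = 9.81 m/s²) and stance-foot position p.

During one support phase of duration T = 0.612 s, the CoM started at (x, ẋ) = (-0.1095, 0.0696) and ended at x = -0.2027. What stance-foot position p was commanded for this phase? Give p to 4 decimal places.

p = -0.0668

ωT = 3.8789·0.612 = 2.373887; cosh(ωT) = 5.416085, sinh(ωT) = 5.322967
x(T) = p + (x₀−p)·cosh(ωT) + (ẋ₀/ω)·sinh(ωT) ⇒ p·(1 − cosh) = x(T) − x₀·cosh − (ẋ₀/ω)·sinh
numerator   = -0.2027 − (-0.1095)·5.416085 − (0.0696/3.8789)·5.322967 = 0.294850
denominator = 1 − 5.416085 = -4.416085
p = 0.294850 / -4.416085 = -0.0668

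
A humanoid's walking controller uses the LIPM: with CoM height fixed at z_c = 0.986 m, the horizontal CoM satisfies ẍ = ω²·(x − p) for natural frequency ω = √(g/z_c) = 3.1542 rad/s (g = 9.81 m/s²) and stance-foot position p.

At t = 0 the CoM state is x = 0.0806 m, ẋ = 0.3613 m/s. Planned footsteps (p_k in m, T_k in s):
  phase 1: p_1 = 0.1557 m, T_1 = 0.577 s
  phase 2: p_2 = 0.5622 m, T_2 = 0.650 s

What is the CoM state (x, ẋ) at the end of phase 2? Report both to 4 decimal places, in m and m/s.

x = -0.0994, ẋ = -1.9092

phase 1: p=0.1557, T=0.577, ωT=1.819973, cosh=3.166862, sinh=3.004832; start (x,ẋ)=(0.080600, 0.361300) → end (x,ẋ)=(0.262059, 0.432401)
phase 2: p=0.5622, T=0.650, ωT=2.050230, cosh=3.949197, sinh=3.820491; start (x,ẋ)=(0.262059, 0.432401) → end (x,ẋ)=(-0.099373, -1.909237)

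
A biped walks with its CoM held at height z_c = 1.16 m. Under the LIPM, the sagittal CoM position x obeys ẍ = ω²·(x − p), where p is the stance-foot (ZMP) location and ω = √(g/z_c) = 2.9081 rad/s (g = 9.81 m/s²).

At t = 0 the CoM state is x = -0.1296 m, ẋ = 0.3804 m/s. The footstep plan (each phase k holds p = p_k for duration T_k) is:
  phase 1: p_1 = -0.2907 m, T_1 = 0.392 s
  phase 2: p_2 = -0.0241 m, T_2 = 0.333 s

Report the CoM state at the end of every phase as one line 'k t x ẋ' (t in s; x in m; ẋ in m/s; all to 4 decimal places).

phase 1: p=-0.2907, T=0.392, ωT=1.139975, cosh=1.723259, sinh=1.403432; start (x,ẋ)=(-0.129600, 0.380400) → end (x,ẋ)=(0.170496, 1.313028)
phase 2: p=-0.0241, T=0.333, ωT=0.968397, cosh=1.506706, sinh=1.127014; start (x,ẋ)=(0.170496, 1.313028) → end (x,ẋ)=(0.777954, 2.616129)

1 0.3920 0.1705 1.3130
2 0.7250 0.7780 2.6161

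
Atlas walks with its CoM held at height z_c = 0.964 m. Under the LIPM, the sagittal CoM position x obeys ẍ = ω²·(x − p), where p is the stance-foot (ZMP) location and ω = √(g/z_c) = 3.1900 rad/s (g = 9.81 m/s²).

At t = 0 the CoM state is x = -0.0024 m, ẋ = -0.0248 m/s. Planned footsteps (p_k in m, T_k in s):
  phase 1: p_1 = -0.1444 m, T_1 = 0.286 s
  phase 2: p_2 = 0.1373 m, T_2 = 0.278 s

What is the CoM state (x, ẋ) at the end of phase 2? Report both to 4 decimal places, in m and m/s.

x = 0.1554, ẋ = 0.3490

phase 1: p=-0.1444, T=0.286, ωT=0.912340, cosh=1.445863, sinh=1.044280; start (x,ẋ)=(-0.002400, -0.024800) → end (x,ẋ)=(0.052794, 0.437180)
phase 2: p=0.1373, T=0.278, ωT=0.886820, cosh=1.419681, sinh=1.007717; start (x,ẋ)=(0.052794, 0.437180) → end (x,ẋ)=(0.155433, 0.349002)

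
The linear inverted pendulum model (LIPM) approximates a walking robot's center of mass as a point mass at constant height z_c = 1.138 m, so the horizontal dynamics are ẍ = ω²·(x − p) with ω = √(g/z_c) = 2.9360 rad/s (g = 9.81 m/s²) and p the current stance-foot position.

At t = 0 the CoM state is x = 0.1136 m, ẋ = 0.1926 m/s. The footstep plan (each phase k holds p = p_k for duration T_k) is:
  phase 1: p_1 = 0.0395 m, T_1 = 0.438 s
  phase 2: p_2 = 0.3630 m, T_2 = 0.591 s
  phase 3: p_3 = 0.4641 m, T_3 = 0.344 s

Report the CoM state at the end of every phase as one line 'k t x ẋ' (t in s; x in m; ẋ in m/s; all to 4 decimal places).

phase 1: p=0.0395, T=0.438, ωT=1.285968, cosh=1.947276, sinh=1.670893; start (x,ẋ)=(0.113600, 0.192600) → end (x,ẋ)=(0.293403, 0.738561)
phase 2: p=0.3630, T=0.591, ωT=1.735176, cosh=2.923147, sinh=2.746778; start (x,ẋ)=(0.293403, 0.738561) → end (x,ẋ)=(0.850518, 1.597652)
phase 3: p=0.4641, T=0.344, ωT=1.009984, cosh=1.554891, sinh=1.190666; start (x,ẋ)=(0.850518, 1.597652) → end (x,ẋ)=(1.712851, 3.835016)

1 0.4380 0.2934 0.7386
2 1.0290 0.8505 1.5977
3 1.3730 1.7129 3.8350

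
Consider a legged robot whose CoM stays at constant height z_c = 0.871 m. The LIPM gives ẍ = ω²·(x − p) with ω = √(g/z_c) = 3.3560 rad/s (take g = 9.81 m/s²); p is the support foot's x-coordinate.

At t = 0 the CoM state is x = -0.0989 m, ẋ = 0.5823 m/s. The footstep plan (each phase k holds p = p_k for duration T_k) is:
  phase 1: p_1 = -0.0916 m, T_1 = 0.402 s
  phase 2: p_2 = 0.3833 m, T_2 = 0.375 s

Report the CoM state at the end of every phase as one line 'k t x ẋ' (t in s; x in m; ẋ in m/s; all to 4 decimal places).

phase 1: p=-0.0916, T=0.402, ωT=1.349112, cosh=2.056736, sinh=1.797266; start (x,ẋ)=(-0.098900, 0.582300) → end (x,ẋ)=(0.205230, 1.153607)
phase 2: p=0.3833, T=0.375, ωT=1.258500, cosh=1.902109, sinh=1.618029; start (x,ẋ)=(0.205230, 1.153607) → end (x,ẋ)=(0.600779, 1.227344)

1 0.4020 0.2052 1.1536
2 0.7770 0.6008 1.2273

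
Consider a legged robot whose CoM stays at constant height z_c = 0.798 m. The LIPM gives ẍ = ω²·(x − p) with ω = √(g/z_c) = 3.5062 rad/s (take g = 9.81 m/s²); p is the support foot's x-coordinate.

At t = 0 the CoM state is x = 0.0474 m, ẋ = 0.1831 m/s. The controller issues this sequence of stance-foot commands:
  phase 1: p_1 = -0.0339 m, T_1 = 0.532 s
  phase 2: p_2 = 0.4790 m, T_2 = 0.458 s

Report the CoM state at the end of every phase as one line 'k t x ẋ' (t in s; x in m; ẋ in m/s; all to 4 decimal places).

phase 1: p=-0.0339, T=0.532, ωT=1.865298, cosh=3.306356, sinh=3.151506; start (x,ẋ)=(0.047400, 0.183100) → end (x,ẋ)=(0.399484, 1.503744)
phase 2: p=0.4790, T=0.458, ωT=1.605840, cosh=2.591381, sinh=2.390660; start (x,ẋ)=(0.399484, 1.503744) → end (x,ẋ)=(1.298253, 3.230259)

1 0.5320 0.3995 1.5037
2 0.9900 1.2983 3.2303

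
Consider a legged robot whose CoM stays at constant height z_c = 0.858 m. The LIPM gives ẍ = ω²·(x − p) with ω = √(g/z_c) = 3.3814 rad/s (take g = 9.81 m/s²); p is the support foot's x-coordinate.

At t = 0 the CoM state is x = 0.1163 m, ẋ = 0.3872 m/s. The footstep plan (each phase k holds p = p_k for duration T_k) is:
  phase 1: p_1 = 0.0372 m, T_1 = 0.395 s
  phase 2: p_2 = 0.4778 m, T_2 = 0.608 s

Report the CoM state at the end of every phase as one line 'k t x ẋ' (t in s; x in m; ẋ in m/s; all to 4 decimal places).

phase 1: p=0.0372, T=0.395, ωT=1.335653, cosh=2.032732, sinh=1.769746; start (x,ẋ)=(0.116300, 0.387200) → end (x,ẋ)=(0.400641, 1.260426)
phase 2: p=0.4778, T=0.608, ωT=2.055891, cosh=3.970889, sinh=3.842910; start (x,ẋ)=(0.400641, 1.260426) → end (x,ẋ)=(1.603863, 4.002368)

1 0.3950 0.4006 1.2604
2 1.0030 1.6039 4.0024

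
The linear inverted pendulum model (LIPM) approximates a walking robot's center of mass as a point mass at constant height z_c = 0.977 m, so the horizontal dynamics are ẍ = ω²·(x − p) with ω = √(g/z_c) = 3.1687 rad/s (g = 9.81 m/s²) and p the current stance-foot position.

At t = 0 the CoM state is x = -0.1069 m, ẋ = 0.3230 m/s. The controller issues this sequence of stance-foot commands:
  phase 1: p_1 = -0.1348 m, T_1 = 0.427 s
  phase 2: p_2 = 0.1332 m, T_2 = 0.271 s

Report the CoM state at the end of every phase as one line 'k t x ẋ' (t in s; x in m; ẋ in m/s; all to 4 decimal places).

1 0.4270 0.1068 0.8262
2 0.6980 0.3489 1.0690

phase 1: p=-0.1348, T=0.427, ωT=1.353035, cosh=2.063802, sinh=1.805348; start (x,ẋ)=(-0.106900, 0.323000) → end (x,ẋ)=(0.106807, 0.826213)
phase 2: p=0.1332, T=0.271, ωT=0.858718, cosh=1.391919, sinh=0.968214; start (x,ẋ)=(0.106807, 0.826213) → end (x,ẋ)=(0.348918, 1.069049)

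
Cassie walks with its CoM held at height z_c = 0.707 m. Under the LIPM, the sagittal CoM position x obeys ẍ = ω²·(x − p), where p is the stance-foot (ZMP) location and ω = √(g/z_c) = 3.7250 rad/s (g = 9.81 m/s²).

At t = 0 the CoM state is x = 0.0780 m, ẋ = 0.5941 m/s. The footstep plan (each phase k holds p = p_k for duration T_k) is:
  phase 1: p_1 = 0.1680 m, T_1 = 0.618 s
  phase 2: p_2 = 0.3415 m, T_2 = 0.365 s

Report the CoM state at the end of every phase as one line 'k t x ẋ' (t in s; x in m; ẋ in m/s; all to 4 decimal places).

phase 1: p=0.1680, T=0.618, ωT=2.302050, cosh=5.047352, sinh=4.947298; start (x,ẋ)=(0.078000, 0.594100) → end (x,ẋ)=(0.502783, 1.340050)
phase 2: p=0.3415, T=0.365, ωT=1.359625, cosh=2.075745, sinh=1.818988; start (x,ẋ)=(0.502783, 1.340050) → end (x,ẋ)=(1.330653, 3.874409)

1 0.6180 0.5028 1.3401
2 0.9830 1.3307 3.8744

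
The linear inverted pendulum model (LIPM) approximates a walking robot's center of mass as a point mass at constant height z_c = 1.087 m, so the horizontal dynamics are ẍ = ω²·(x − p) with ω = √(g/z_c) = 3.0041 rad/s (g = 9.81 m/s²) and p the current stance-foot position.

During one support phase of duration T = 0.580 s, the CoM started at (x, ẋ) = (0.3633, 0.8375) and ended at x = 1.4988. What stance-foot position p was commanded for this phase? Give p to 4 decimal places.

p = 0.1760

ωT = 3.0041·0.580 = 1.742378; cosh(ωT) = 2.943006, sinh(ωT) = 2.767902
x(T) = p + (x₀−p)·cosh(ωT) + (ẋ₀/ω)·sinh(ωT) ⇒ p·(1 − cosh) = x(T) − x₀·cosh − (ẋ₀/ω)·sinh
numerator   = 1.4988 − (0.3633)·2.943006 − (0.8375/3.0041)·2.767902 = -0.342045
denominator = 1 − 2.943006 = -1.943006
p = -0.342045 / -1.943006 = 0.1760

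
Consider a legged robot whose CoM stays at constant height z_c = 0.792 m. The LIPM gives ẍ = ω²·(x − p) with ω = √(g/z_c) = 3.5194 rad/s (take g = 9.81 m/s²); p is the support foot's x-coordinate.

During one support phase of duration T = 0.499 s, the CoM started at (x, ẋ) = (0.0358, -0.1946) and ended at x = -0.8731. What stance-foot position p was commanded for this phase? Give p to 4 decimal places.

p = 0.4161

ωT = 3.5194·0.499 = 1.756181; cosh(ωT) = 2.981491, sinh(ωT) = 2.808788
x(T) = p + (x₀−p)·cosh(ωT) + (ẋ₀/ω)·sinh(ωT) ⇒ p·(1 − cosh) = x(T) − x₀·cosh − (ẋ₀/ω)·sinh
numerator   = -0.8731 − (0.0358)·2.981491 − (-0.1946/3.5194)·2.808788 = -0.824530
denominator = 1 − 2.981491 = -1.981491
p = -0.824530 / -1.981491 = 0.4161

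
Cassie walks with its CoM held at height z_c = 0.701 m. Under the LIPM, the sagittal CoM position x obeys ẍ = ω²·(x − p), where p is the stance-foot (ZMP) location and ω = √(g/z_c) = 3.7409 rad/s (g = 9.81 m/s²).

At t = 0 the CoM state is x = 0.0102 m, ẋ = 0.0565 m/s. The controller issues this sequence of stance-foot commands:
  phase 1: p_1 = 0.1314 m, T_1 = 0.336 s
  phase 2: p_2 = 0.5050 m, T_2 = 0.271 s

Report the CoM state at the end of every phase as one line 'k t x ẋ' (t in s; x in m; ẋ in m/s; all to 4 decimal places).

phase 1: p=0.1314, T=0.336, ωT=1.256942, cosh=1.899591, sinh=1.615068; start (x,ẋ)=(0.010200, 0.056500) → end (x,ẋ)=(-0.074438, -0.624940)
phase 2: p=0.5050, T=0.271, ωT=1.013784, cosh=1.559427, sinh=1.196583; start (x,ẋ)=(-0.074438, -0.624940) → end (x,ẋ)=(-0.598487, -3.568283)

1 0.3360 -0.0744 -0.6249
2 0.6070 -0.5985 -3.5683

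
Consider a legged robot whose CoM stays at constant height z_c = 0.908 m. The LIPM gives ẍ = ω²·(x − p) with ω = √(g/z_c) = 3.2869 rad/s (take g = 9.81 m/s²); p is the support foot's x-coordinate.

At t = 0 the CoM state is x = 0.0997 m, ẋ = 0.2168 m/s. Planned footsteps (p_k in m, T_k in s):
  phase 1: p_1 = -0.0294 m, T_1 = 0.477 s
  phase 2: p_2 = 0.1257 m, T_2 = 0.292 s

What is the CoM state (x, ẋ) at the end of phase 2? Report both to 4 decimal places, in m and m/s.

phase 1: p=-0.0294, T=0.477, ωT=1.567851, cosh=2.502412, sinh=2.293919; start (x,ẋ)=(0.099700, 0.216800) → end (x,ẋ)=(0.444966, 1.515922)
phase 2: p=0.1257, T=0.292, ωT=0.959775, cosh=1.497044, sinh=1.114065; start (x,ẋ)=(0.444966, 1.515922) → end (x,ẋ)=(1.117462, 3.438494)

x = 1.1175, ẋ = 3.4385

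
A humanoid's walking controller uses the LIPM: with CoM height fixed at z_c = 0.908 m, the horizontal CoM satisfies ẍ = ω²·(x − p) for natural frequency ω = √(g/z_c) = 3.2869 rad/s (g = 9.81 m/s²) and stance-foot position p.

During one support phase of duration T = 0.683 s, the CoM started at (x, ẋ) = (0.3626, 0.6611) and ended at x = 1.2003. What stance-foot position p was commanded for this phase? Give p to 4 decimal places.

ωT = 3.2869·0.683 = 2.244953; cosh(ωT) = 4.772951, sinh(ωT) = 4.667018
x(T) = p + (x₀−p)·cosh(ωT) + (ẋ₀/ω)·sinh(ωT) ⇒ p·(1 − cosh) = x(T) − x₀·cosh − (ẋ₀/ω)·sinh
numerator   = 1.2003 − (0.3626)·4.772951 − (0.6611/3.2869)·4.667018 = -1.469058
denominator = 1 − 4.772951 = -3.772951
p = -1.469058 / -3.772951 = 0.3894

p = 0.3894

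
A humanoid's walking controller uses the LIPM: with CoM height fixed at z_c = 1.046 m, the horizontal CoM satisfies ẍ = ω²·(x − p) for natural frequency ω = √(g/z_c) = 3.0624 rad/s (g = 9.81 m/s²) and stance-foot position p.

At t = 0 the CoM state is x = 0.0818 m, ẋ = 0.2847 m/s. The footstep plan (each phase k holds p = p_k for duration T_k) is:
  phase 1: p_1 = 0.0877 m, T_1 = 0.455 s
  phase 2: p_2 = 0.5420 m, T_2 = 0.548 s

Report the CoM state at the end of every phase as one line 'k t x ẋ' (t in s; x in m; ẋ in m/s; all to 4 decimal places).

1 0.4550 0.2508 0.5746
2 1.0030 0.2200 -0.7123

phase 1: p=0.0877, T=0.455, ωT=1.393392, cosh=2.138362, sinh=1.890130; start (x,ẋ)=(0.081800, 0.284700) → end (x,ẋ)=(0.250802, 0.574640)
phase 2: p=0.5420, T=0.548, ωT=1.678195, cosh=2.771296, sinh=2.584585; start (x,ẋ)=(0.250802, 0.574640) → end (x,ẋ)=(0.219986, -0.712343)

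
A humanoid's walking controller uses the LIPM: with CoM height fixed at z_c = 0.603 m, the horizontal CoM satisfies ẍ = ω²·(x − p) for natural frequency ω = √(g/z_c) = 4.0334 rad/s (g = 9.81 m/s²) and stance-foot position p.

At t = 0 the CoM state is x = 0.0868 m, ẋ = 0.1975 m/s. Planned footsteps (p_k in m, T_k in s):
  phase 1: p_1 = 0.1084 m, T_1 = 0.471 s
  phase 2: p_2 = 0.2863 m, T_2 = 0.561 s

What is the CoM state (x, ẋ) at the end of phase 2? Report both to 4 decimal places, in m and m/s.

phase 1: p=0.1084, T=0.471, ωT=1.899731, cosh=3.416854, sinh=3.267245; start (x,ẋ)=(0.086800, 0.197500) → end (x,ẋ)=(0.194580, 0.390182)
phase 2: p=0.2863, T=0.561, ωT=2.262737, cosh=4.856712, sinh=4.752646; start (x,ẋ)=(0.194580, 0.390182) → end (x,ẋ)=(0.300604, 0.136795)

x = 0.3006, ẋ = 0.1368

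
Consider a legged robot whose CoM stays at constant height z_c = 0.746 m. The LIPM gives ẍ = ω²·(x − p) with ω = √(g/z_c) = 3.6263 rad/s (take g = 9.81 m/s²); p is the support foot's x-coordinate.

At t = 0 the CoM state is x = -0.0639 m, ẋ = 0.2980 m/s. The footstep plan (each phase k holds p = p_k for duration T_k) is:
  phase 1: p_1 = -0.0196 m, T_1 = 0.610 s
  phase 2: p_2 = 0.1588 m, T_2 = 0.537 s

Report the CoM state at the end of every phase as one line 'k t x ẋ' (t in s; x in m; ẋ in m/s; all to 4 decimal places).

1 0.6100 0.1465 0.6524
2 1.1470 0.7325 2.1797

phase 1: p=-0.0196, T=0.610, ωT=2.212043, cosh=4.621918, sinh=4.512441; start (x,ẋ)=(-0.063900, 0.298000) → end (x,ẋ)=(0.146470, 0.652430)
phase 2: p=0.1588, T=0.537, ωT=1.947323, cosh=3.576277, sinh=3.433621; start (x,ẋ)=(0.146470, 0.652430) → end (x,ẋ)=(0.732468, 2.179743)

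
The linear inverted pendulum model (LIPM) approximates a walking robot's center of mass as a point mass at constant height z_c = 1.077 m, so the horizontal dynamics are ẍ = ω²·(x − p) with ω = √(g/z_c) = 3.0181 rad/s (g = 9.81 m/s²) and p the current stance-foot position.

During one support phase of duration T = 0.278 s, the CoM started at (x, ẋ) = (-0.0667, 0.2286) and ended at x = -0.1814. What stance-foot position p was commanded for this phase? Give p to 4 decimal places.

ωT = 3.0181·0.278 = 0.839032; cosh(ωT) = 1.373127, sinh(ωT) = 0.940998
x(T) = p + (x₀−p)·cosh(ωT) + (ẋ₀/ω)·sinh(ωT) ⇒ p·(1 − cosh) = x(T) − x₀·cosh − (ẋ₀/ω)·sinh
numerator   = -0.1814 − (-0.0667)·1.373127 − (0.2286/3.0181)·0.940998 = -0.161086
denominator = 1 − 1.373127 = -0.373127
p = -0.161086 / -0.373127 = 0.4317

p = 0.4317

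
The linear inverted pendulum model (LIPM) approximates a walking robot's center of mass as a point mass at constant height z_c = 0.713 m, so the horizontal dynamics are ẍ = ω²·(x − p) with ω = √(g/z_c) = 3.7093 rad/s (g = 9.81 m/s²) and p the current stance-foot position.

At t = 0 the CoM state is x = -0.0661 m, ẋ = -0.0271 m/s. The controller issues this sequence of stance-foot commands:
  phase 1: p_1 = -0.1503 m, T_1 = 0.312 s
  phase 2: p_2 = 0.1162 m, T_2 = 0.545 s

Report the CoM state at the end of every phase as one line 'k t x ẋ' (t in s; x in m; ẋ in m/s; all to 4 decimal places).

phase 1: p=-0.1503, T=0.312, ωT=1.157302, cosh=1.747835, sinh=1.433502; start (x,ẋ)=(-0.066100, -0.027100) → end (x,ẋ)=(-0.013605, 0.400349)
phase 2: p=0.1162, T=0.545, ωT=2.021568, cosh=3.841303, sinh=3.708855; start (x,ẋ)=(-0.013605, 0.400349) → end (x,ẋ)=(0.017880, -0.247903)

1 0.3120 -0.0136 0.4003
2 0.8570 0.0179 -0.2479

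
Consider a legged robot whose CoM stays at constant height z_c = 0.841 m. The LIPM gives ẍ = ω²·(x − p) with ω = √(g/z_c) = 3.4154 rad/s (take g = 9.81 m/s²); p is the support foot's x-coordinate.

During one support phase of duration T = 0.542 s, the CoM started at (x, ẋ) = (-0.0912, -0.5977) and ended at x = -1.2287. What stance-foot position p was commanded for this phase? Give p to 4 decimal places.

ωT = 3.4154·0.542 = 1.851147; cosh(ωT) = 3.262087, sinh(ωT) = 3.105030
x(T) = p + (x₀−p)·cosh(ωT) + (ẋ₀/ω)·sinh(ωT) ⇒ p·(1 − cosh) = x(T) − x₀·cosh − (ẋ₀/ω)·sinh
numerator   = -1.2287 − (-0.0912)·3.262087 − (-0.5977/3.4154)·3.105030 = -0.387813
denominator = 1 − 3.262087 = -2.262087
p = -0.387813 / -2.262087 = 0.1714

p = 0.1714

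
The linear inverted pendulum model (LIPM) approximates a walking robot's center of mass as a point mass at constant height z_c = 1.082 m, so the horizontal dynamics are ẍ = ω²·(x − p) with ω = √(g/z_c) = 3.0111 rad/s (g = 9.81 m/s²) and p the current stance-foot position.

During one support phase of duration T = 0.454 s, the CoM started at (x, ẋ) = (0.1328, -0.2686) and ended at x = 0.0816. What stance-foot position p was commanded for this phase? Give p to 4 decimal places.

ωT = 3.0111·0.454 = 1.367039; cosh(ωT) = 2.089289, sinh(ωT) = 1.834428
x(T) = p + (x₀−p)·cosh(ωT) + (ẋ₀/ω)·sinh(ωT) ⇒ p·(1 − cosh) = x(T) − x₀·cosh − (ẋ₀/ω)·sinh
numerator   = 0.0816 − (0.1328)·2.089289 − (-0.2686/3.0111)·1.834428 = -0.032221
denominator = 1 − 2.089289 = -1.089289
p = -0.032221 / -1.089289 = 0.0296

p = 0.0296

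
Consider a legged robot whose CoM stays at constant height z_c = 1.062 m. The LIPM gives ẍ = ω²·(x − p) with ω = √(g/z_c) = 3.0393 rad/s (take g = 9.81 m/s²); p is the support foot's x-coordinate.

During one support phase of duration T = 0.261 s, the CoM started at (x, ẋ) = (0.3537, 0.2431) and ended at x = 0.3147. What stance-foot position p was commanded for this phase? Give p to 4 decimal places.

p = 0.6835

ωT = 3.0393·0.261 = 0.793257; cosh(ωT) = 1.331477, sinh(ωT) = 0.879108
x(T) = p + (x₀−p)·cosh(ωT) + (ẋ₀/ω)·sinh(ωT) ⇒ p·(1 − cosh) = x(T) − x₀·cosh − (ẋ₀/ω)·sinh
numerator   = 0.3147 − (0.3537)·1.331477 − (0.2431/3.0393)·0.879108 = -0.226559
denominator = 1 − 1.331477 = -0.331477
p = -0.226559 / -0.331477 = 0.6835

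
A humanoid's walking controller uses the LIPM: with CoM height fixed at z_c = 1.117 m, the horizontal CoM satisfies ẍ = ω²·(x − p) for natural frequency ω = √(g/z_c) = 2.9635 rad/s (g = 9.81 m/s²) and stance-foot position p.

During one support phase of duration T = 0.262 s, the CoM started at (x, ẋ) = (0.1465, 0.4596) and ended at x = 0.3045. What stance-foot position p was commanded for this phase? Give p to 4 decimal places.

ωT = 2.9635·0.262 = 0.776437; cosh(ωT) = 1.316878, sinh(ωT) = 0.856836
x(T) = p + (x₀−p)·cosh(ωT) + (ẋ₀/ω)·sinh(ωT) ⇒ p·(1 − cosh) = x(T) − x₀·cosh − (ẋ₀/ω)·sinh
numerator   = 0.3045 − (0.1465)·1.316878 − (0.4596/2.9635)·0.856836 = -0.021307
denominator = 1 − 1.316878 = -0.316878
p = -0.021307 / -0.316878 = 0.0672

p = 0.0672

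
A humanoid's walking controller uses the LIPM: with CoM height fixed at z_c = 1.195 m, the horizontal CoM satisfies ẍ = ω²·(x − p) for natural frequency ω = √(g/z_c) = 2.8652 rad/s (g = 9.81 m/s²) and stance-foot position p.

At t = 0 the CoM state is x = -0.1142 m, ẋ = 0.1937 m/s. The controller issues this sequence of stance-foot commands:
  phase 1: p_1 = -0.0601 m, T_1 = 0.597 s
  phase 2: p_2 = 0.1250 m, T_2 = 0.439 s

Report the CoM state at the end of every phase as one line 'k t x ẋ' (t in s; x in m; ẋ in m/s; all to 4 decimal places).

phase 1: p=-0.0601, T=0.597, ωT=1.710524, cosh=2.856316, sinh=2.675545; start (x,ẋ)=(-0.114200, 0.193700) → end (x,ẋ)=(-0.033748, 0.138539)
phase 2: p=0.1250, T=0.439, ωT=1.257823, cosh=1.901013, sinh=1.616741; start (x,ẋ)=(-0.033748, 0.138539) → end (x,ẋ)=(-0.098609, -0.472002)

1 0.5970 -0.0337 0.1385
2 1.0360 -0.0986 -0.4720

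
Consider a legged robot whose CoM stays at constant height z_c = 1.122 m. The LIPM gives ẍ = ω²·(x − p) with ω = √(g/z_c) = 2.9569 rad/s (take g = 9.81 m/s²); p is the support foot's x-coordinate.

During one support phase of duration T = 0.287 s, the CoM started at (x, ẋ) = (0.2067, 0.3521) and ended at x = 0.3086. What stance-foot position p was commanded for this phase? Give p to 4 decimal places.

p = 0.2374

ωT = 2.9569·0.287 = 0.848630; cosh(ωT) = 1.382223, sinh(ωT) = 0.954222
x(T) = p + (x₀−p)·cosh(ωT) + (ẋ₀/ω)·sinh(ωT) ⇒ p·(1 − cosh) = x(T) − x₀·cosh − (ẋ₀/ω)·sinh
numerator   = 0.3086 − (0.2067)·1.382223 − (0.3521/2.9569)·0.954222 = -0.090732
denominator = 1 − 1.382223 = -0.382223
p = -0.090732 / -0.382223 = 0.2374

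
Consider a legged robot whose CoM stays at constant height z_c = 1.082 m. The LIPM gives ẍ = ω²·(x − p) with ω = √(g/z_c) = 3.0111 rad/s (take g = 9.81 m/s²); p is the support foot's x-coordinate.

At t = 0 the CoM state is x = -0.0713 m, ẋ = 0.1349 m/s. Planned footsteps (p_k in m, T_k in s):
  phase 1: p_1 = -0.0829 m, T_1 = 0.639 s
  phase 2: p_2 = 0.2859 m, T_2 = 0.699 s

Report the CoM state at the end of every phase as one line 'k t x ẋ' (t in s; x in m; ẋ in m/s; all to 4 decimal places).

1 0.6390 0.1078 0.5889
2 1.3380 0.3349 0.2846

phase 1: p=-0.0829, T=0.639, ωT=1.924093, cosh=3.497471, sinh=3.351463; start (x,ẋ)=(-0.071300, 0.134900) → end (x,ẋ)=(0.107819, 0.588871)
phase 2: p=0.2859, T=0.699, ωT=2.104759, cosh=4.163500, sinh=4.041625; start (x,ẋ)=(0.107819, 0.588871) → end (x,ẋ)=(0.334868, 0.284569)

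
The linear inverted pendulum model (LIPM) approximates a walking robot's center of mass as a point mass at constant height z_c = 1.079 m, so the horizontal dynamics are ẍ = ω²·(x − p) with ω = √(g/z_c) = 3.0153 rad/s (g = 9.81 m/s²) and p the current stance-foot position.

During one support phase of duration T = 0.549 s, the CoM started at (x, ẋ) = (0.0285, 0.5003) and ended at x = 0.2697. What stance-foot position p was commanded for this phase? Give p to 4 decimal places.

p = 0.1320

ωT = 3.0153·0.549 = 1.655400; cosh(ωT) = 2.713094, sinh(ωT) = 2.522078
x(T) = p + (x₀−p)·cosh(ωT) + (ẋ₀/ω)·sinh(ωT) ⇒ p·(1 − cosh) = x(T) − x₀·cosh − (ẋ₀/ω)·sinh
numerator   = 0.2697 − (0.0285)·2.713094 − (0.5003/3.0153)·2.522078 = -0.226088
denominator = 1 − 2.713094 = -1.713094
p = -0.226088 / -1.713094 = 0.1320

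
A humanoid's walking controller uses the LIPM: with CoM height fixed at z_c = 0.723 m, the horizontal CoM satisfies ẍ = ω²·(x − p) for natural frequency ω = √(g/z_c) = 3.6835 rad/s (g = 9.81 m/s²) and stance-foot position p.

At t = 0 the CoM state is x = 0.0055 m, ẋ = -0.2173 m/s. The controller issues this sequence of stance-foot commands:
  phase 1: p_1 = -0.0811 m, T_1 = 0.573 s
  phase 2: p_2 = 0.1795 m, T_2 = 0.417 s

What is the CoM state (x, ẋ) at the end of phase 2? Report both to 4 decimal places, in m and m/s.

x = 0.0773, ẋ = -0.1839

phase 1: p=-0.0811, T=0.573, ωT=2.110645, cosh=4.187363, sinh=4.066204; start (x,ẋ)=(0.005500, -0.217300) → end (x,ẋ)=(0.041649, 0.387169)
phase 2: p=0.1795, T=0.417, ωT=1.536019, cosh=2.430648, sinh=2.215412; start (x,ẋ)=(0.041649, 0.387169) → end (x,ẋ)=(0.077292, -0.183859)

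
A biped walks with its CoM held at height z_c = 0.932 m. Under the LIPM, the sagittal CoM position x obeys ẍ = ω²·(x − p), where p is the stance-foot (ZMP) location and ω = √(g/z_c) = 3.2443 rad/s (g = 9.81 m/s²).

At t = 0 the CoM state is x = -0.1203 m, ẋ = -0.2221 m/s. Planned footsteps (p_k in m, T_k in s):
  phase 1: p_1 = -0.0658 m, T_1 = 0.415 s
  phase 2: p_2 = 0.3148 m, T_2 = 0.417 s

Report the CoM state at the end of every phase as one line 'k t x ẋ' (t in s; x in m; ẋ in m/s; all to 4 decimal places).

1 0.4150 -0.3003 -0.7725
2 0.8320 -1.3842 -5.1960

phase 1: p=-0.0658, T=0.415, ωT=1.346384, cosh=2.051842, sinh=1.791662; start (x,ẋ)=(-0.120300, -0.222100) → end (x,ẋ)=(-0.300280, -0.772506)
phase 2: p=0.3148, T=0.417, ωT=1.352873, cosh=2.063510, sinh=1.805014; start (x,ẋ)=(-0.300280, -0.772506) → end (x,ẋ)=(-1.384219, -5.195986)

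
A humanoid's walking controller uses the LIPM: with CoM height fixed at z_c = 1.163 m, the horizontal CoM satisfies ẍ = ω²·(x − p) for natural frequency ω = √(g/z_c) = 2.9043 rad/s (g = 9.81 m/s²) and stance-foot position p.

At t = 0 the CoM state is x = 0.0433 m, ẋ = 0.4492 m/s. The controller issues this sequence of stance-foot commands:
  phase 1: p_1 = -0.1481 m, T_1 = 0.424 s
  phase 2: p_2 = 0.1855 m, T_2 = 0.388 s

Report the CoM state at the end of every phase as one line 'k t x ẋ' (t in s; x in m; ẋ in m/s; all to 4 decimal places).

1 0.4240 0.4501 1.7062
2 0.8120 1.4479 3.9703

phase 1: p=-0.1481, T=0.424, ωT=1.231423, cosh=1.858989, sinh=1.567113; start (x,ẋ)=(0.043300, 0.449200) → end (x,ẋ)=(0.450092, 1.706189)
phase 2: p=0.1855, T=0.388, ωT=1.126868, cosh=1.705012, sinh=1.380965; start (x,ẋ)=(0.450092, 1.706189) → end (x,ẋ)=(1.447908, 3.970280)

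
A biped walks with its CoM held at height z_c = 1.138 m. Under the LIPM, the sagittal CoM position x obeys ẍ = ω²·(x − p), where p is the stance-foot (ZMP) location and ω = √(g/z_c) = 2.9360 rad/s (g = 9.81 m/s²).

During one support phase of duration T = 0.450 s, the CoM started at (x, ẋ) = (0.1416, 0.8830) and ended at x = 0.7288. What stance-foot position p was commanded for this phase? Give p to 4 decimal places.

ωT = 2.9360·0.450 = 1.321200; cosh(ωT) = 2.007366, sinh(ωT) = 1.740551
x(T) = p + (x₀−p)·cosh(ωT) + (ẋ₀/ω)·sinh(ωT) ⇒ p·(1 − cosh) = x(T) − x₀·cosh − (ẋ₀/ω)·sinh
numerator   = 0.7288 − (0.1416)·2.007366 − (0.8830/2.9360)·1.740551 = -0.078912
denominator = 1 − 2.007366 = -1.007366
p = -0.078912 / -1.007366 = 0.0783

p = 0.0783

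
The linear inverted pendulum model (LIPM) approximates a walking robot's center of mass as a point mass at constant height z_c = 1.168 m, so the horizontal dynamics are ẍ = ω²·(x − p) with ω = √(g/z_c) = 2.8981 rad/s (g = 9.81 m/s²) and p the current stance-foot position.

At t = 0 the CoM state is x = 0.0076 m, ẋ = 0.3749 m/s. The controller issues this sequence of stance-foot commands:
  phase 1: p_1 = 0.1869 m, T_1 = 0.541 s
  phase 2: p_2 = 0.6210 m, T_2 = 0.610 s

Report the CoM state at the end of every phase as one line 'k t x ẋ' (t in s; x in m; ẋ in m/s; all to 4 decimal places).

phase 1: p=0.1869, T=0.541, ωT=1.567872, cosh=2.502460, sinh=2.293971; start (x,ẋ)=(0.007600, 0.374900) → end (x,ẋ)=(0.034959, -0.253843)
phase 2: p=0.6210, T=0.610, ωT=1.767841, cosh=3.014446, sinh=2.843745; start (x,ẋ)=(0.034959, -0.253843) → end (x,ẋ)=(-1.394672, -5.595032)

1 0.5410 0.0350 -0.2538
2 1.1510 -1.3947 -5.5950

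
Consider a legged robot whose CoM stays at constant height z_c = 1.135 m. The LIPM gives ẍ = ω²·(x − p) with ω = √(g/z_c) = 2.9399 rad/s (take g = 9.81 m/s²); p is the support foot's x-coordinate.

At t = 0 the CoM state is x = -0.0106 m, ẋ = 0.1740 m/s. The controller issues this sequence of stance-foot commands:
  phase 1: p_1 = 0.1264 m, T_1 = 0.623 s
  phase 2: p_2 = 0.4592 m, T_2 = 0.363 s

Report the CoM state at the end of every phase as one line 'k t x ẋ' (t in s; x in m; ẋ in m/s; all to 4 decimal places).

phase 1: p=0.1264, T=0.623, ωT=1.831558, cosh=3.201884, sinh=3.041720; start (x,ẋ)=(-0.010600, 0.174000) → end (x,ẋ)=(-0.132232, -0.667975)
phase 2: p=0.4592, T=0.363, ωT=1.067184, cosh=1.625578, sinh=1.281602; start (x,ẋ)=(-0.132232, -0.667975) → end (x,ẋ)=(-0.793412, -3.314232)

1 0.6230 -0.1322 -0.6680
2 0.9860 -0.7934 -3.3142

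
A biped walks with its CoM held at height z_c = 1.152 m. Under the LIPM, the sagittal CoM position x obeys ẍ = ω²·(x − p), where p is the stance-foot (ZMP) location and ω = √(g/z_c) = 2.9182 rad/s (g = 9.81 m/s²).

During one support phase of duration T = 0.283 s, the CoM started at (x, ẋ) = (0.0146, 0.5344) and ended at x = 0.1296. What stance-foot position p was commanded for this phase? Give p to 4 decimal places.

ωT = 2.9182·0.283 = 0.825851; cosh(ωT) = 1.360842, sinh(ωT) = 0.922980
x(T) = p + (x₀−p)·cosh(ωT) + (ẋ₀/ω)·sinh(ωT) ⇒ p·(1 − cosh) = x(T) − x₀·cosh − (ẋ₀/ω)·sinh
numerator   = 0.1296 − (0.0146)·1.360842 − (0.5344/2.9182)·0.922980 = -0.059290
denominator = 1 − 1.360842 = -0.360842
p = -0.059290 / -0.360842 = 0.1643

p = 0.1643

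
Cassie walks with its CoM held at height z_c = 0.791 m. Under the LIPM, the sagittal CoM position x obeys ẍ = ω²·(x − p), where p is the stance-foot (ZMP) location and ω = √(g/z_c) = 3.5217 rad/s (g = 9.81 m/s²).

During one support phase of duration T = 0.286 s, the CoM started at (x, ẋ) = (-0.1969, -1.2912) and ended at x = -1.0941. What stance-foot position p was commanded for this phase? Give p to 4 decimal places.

p = 0.6411

ωT = 3.5217·0.286 = 1.007206; cosh(ωT) = 1.551590, sinh(ωT) = 1.186352
x(T) = p + (x₀−p)·cosh(ωT) + (ẋ₀/ω)·sinh(ωT) ⇒ p·(1 − cosh) = x(T) − x₀·cosh − (ẋ₀/ω)·sinh
numerator   = -1.0941 − (-0.1969)·1.551590 − (-1.2912/3.5217)·1.186352 = -0.353627
denominator = 1 − 1.551590 = -0.551590
p = -0.353627 / -0.551590 = 0.6411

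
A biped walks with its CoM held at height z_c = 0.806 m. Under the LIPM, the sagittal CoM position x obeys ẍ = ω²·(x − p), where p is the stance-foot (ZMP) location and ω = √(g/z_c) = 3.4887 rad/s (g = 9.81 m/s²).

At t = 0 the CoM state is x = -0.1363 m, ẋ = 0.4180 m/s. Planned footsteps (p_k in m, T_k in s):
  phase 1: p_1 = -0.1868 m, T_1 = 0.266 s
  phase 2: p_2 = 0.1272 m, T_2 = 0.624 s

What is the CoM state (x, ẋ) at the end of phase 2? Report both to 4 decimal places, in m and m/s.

x = 0.6229, ẋ = 1.8644

phase 1: p=-0.1868, T=0.266, ωT=0.927994, cosh=1.462388, sinh=1.067042; start (x,ẋ)=(-0.136300, 0.418000) → end (x,ẋ)=(0.014899, 0.799269)
phase 2: p=0.1272, T=0.624, ωT=2.176949, cosh=4.466371, sinh=4.352984; start (x,ẋ)=(0.014899, 0.799269) → end (x,ẋ)=(0.622899, 1.864396)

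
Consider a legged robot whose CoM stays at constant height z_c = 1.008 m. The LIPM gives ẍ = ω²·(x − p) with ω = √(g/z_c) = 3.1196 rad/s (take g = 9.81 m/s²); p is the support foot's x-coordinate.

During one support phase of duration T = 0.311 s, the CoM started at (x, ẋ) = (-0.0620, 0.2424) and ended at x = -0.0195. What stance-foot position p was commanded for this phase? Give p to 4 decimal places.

p = 0.0270

ωT = 3.1196·0.311 = 0.970196; cosh(ωT) = 1.508735, sinh(ωT) = 1.129726
x(T) = p + (x₀−p)·cosh(ωT) + (ẋ₀/ω)·sinh(ωT) ⇒ p·(1 − cosh) = x(T) − x₀·cosh − (ẋ₀/ω)·sinh
numerator   = -0.0195 − (-0.0620)·1.508735 − (0.2424/3.1196)·1.129726 = -0.013741
denominator = 1 − 1.508735 = -0.508735
p = -0.013741 / -0.508735 = 0.0270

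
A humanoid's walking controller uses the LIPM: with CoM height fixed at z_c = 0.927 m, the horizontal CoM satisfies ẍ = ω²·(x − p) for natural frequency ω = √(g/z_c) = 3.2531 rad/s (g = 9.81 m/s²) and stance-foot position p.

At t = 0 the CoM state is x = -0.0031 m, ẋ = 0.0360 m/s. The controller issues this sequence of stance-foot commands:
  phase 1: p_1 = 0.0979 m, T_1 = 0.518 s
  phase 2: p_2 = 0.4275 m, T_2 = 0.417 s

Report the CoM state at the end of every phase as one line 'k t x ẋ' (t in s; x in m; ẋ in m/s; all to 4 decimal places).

1 0.5180 -0.1550 -0.7551
2 0.9350 -1.1991 -4.9979

phase 1: p=0.0979, T=0.518, ωT=1.685106, cosh=2.789223, sinh=2.603798; start (x,ẋ)=(-0.003100, 0.036000) → end (x,ẋ)=(-0.154997, -0.755100)
phase 2: p=0.4275, T=0.417, ωT=1.356543, cosh=2.070148, sinh=1.812598; start (x,ẋ)=(-0.154997, -0.755100) → end (x,ẋ)=(-1.199090, -4.997899)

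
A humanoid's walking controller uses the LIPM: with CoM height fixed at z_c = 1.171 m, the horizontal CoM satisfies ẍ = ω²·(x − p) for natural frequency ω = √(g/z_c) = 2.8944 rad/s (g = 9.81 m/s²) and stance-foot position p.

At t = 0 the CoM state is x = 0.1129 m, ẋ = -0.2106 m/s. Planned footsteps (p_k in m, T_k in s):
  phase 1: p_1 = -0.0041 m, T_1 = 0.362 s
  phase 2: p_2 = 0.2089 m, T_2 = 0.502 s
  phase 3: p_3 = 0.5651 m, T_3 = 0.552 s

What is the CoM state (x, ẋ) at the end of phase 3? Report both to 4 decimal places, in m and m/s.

phase 1: p=-0.0041, T=0.362, ωT=1.047773, cosh=1.601006, sinh=1.250288; start (x,ẋ)=(0.112900, -0.210600) → end (x,ẋ)=(0.092245, 0.086232)
phase 2: p=0.2089, T=0.502, ωT=1.452989, cosh=2.254873, sinh=2.021002; start (x,ẋ)=(0.092245, 0.086232) → end (x,ẋ)=(0.006069, -0.487941)
phase 3: p=0.5651, T=0.552, ωT=1.597709, cosh=2.572028, sinh=2.369669; start (x,ẋ)=(0.006069, -0.487941) → end (x,ẋ)=(-1.272224, -5.089261)

x = -1.2722, ẋ = -5.0893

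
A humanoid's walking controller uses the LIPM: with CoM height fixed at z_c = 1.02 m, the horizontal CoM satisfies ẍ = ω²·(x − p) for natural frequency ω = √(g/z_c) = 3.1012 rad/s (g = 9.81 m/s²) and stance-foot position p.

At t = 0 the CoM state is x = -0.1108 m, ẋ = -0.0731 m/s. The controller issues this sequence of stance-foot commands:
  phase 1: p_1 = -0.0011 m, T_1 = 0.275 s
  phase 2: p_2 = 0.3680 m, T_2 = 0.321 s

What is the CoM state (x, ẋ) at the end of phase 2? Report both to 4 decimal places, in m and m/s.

phase 1: p=-0.0011, T=0.275, ωT=0.852830, cosh=1.386242, sinh=0.960035; start (x,ẋ)=(-0.110800, -0.073100) → end (x,ẋ)=(-0.175800, -0.427940)
phase 2: p=0.3680, T=0.321, ωT=0.995485, cosh=1.537791, sinh=1.168246; start (x,ẋ)=(-0.175800, -0.427940) → end (x,ẋ)=(-0.629459, -2.628252)

x = -0.6295, ẋ = -2.6283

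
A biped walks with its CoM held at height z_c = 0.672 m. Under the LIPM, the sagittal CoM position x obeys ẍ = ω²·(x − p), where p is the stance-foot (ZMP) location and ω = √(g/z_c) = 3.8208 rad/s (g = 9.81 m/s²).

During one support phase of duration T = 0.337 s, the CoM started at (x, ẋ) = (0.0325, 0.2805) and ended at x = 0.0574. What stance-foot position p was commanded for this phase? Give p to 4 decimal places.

ωT = 3.8208·0.337 = 1.287610; cosh(ωT) = 1.950021, sinh(ωT) = 1.674092
x(T) = p + (x₀−p)·cosh(ωT) + (ẋ₀/ω)·sinh(ωT) ⇒ p·(1 − cosh) = x(T) − x₀·cosh − (ẋ₀/ω)·sinh
numerator   = 0.0574 − (0.0325)·1.950021 − (0.2805/3.8208)·1.674092 = -0.128877
denominator = 1 − 1.950021 = -0.950021
p = -0.128877 / -0.950021 = 0.1357

p = 0.1357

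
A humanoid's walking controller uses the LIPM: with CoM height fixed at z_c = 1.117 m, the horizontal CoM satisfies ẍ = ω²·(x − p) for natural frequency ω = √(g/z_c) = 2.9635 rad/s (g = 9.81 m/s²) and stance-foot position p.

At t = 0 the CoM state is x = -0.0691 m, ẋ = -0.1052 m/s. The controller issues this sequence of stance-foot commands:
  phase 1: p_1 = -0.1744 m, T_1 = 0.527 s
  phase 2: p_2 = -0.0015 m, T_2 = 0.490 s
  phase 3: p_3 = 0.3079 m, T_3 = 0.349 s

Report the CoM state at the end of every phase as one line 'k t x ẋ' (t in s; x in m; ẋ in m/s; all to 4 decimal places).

1 0.5270 0.0067 0.4493
2 1.0170 0.3232 1.0617
3 1.3660 0.7723 1.7376

phase 1: p=-0.1744, T=0.527, ωT=1.561764, cosh=2.488496, sinh=2.278730; start (x,ẋ)=(-0.069100, -0.105200) → end (x,ẋ)=(0.006747, 0.449303)
phase 2: p=-0.0015, T=0.490, ωT=1.452115, cosh=2.253108, sinh=2.019033; start (x,ẋ)=(0.006747, 0.449303) → end (x,ẋ)=(0.323191, 1.061673)
phase 3: p=0.3079, T=0.349, ωT=1.034261, cosh=1.584258, sinh=1.228770; start (x,ẋ)=(0.323191, 1.061673) → end (x,ẋ)=(0.772332, 1.737646)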